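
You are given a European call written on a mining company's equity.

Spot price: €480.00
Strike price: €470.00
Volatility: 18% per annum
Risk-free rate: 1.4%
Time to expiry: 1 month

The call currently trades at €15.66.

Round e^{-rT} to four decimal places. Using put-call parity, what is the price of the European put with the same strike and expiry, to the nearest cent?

e^(−rT) = e^(−0.014·0.08333) = 0.9988
Put-call parity: C − P = S − K·e^(−rT) = 480 − 470·0.9988 = 480 − 469.4360 = 10.5640
P = C − (C − P) = 15.66 − (10.5640) = 5.0960

€5.10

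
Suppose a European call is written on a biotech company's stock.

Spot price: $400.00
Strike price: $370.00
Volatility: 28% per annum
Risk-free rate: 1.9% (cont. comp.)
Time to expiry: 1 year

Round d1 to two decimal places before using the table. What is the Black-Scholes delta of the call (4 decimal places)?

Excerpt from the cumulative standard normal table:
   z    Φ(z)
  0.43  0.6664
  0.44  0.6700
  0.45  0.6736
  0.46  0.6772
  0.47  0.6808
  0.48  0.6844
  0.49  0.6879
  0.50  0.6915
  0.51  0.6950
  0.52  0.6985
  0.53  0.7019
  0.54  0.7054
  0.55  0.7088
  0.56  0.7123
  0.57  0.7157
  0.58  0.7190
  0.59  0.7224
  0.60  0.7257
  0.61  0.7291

σ√T = 0.28·√1 = 0.2800
d₁ = [ln(400/370) + (0.019 + ½·0.28²)·1] / (σ√T) = (0.0780 + 0.0582) / 0.2800 = 0.4863 ≈ 0.49
N(d₁) = N(0.49) = 0.6879
Δ_call = N(d₁) = 0.6879

0.6879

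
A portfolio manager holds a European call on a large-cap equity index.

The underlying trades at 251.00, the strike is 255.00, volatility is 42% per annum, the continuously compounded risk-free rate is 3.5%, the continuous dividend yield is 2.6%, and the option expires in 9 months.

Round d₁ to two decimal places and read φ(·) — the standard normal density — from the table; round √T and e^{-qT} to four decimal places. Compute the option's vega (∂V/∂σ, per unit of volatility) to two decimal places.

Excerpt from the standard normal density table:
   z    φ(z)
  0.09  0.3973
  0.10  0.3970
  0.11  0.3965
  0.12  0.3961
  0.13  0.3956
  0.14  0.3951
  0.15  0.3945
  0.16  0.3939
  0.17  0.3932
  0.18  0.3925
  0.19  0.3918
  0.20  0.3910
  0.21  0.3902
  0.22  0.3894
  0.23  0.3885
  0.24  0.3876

T = 0.75;  σ√T = 0.3637
d₁ = [ln(251/255) + (0.035 − 0.026 + 0.42²/2)·0.75] / 0.3637 = [-0.0158 + 0.0729] / 0.3637 = 0.1570 ≈ 0.16
√T = √0.75 = 0.8660
φ(d₁) = φ(0.16) = 0.3939
exp(−qT) = exp(−0.026·0.75) = 0.9807
vega = S·exp(−qT)·φ(d₁)·√T = 251·0.9807·0.3939·0.8660 = 83.9680

83.97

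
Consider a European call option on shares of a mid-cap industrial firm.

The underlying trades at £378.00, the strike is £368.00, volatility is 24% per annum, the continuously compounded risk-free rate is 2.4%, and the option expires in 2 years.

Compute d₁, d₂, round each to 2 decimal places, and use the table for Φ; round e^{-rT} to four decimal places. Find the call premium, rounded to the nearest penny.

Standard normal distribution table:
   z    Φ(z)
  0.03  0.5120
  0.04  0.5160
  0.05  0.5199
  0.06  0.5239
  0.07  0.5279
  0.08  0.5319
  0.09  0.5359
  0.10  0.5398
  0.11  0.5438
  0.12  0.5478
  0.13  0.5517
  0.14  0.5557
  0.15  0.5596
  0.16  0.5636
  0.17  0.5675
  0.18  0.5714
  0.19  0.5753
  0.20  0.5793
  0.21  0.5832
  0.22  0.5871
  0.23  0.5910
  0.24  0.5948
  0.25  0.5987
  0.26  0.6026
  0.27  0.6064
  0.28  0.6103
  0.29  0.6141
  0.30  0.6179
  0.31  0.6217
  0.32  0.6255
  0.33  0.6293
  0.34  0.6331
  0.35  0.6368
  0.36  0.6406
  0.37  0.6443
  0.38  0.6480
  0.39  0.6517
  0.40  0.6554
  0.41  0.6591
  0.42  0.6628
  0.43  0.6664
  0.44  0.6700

£63.99

T = 2;  σ√T = 0.3394
d₁ = [ln(378/368) + (0.024 + 0.24²/2)·2] / 0.3394 = [0.0268 + 0.1056] / 0.3394 = 0.3901 which rounds to 0.39
d₂ = d₁ − σ√T = 0.3901 − 0.3394 = 0.0507 which rounds to 0.05
e^(−rT) = e^(−0.024·2) = 0.9531
N(d₁) = N(0.39) = 0.6517;  N(d₂) = N(0.05) = 0.5199
C = 378·0.6517 − 368·0.9531·0.5199 = 246.3426 − 182.3501 = 63.9925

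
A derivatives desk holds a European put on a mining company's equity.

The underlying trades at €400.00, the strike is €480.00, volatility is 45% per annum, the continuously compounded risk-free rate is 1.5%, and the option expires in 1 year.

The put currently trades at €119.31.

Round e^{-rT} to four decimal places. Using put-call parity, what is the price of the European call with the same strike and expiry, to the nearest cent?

e^(−rT) = e^(−0.015·1) = 0.9851
Put-call parity: C − P = S − K·e^(−rT) = 400 − 480·0.9851 = 400 − 472.8480 = -72.8480
C = P + (C − P) = 119.31 + (-72.8480) = 46.4620

€46.46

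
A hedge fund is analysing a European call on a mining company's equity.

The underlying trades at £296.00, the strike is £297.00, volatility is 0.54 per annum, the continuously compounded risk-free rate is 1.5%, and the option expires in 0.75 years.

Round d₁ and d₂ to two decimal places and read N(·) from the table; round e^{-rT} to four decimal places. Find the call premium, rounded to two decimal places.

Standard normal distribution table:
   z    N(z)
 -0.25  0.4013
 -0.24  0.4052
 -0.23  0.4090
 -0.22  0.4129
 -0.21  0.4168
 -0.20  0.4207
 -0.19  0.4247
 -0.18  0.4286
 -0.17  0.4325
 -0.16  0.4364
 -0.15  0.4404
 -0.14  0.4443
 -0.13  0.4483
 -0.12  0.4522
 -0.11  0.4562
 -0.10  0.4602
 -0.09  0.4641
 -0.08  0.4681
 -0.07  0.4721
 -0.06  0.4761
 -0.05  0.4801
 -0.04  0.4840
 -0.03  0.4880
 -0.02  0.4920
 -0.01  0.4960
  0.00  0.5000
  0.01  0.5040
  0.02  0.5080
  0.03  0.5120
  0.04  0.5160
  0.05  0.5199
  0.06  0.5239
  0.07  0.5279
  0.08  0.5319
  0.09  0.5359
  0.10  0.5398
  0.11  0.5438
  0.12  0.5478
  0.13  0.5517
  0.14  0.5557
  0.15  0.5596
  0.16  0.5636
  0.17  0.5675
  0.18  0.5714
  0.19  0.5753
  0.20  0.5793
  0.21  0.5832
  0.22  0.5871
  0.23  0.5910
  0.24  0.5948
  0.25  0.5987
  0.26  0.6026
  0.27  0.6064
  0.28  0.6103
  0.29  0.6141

£55.96

σ√T = 0.54 × 0.8660 = 0.4677
d₁ = [ln(296/297) + (0.015 + 0.54²/2)·0.75] / 0.4677 = [-0.0034 + 0.1206] / 0.4677 = 0.2507 ⇒ 0.25
d₂ = d₁ − σ√T = 0.2507 − 0.4677 = -0.2170 ⇒ -0.22
exp(−rT) = exp(−0.015·0.75) = 0.9888
N(d₁) = N(0.25) = 0.5987;  N(d₂) = N(-0.22) = 0.4129
C = 296·0.5987 − 297·0.9888·0.4129 = 177.2152 − 121.2578 = 55.9574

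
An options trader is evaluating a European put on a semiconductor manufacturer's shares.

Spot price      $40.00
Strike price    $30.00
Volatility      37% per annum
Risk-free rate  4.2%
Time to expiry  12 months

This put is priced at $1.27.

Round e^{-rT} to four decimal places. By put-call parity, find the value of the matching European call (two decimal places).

$12.50

e^(−rT) = e^(−0.042·1) = 0.9589
Put-call parity: C − P = S − K·e^(−rT) = 40 − 30·0.9589 = 40 − 28.7670 = 11.2330
C = P + (C − P) = 1.27 + (11.2330) = 12.5030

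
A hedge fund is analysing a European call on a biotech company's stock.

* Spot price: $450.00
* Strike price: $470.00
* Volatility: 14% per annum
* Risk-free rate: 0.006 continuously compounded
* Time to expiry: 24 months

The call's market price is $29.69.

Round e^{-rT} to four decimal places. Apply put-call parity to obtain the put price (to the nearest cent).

$44.10

e^(−rT) = e^(−0.006·2) = 0.9881
Put-call parity: C − P = S − K·e^(−rT) = 450 − 470·0.9881 = 450 − 464.4070 = -14.4070
P = C − (C − P) = 29.69 − (-14.4070) = 44.0970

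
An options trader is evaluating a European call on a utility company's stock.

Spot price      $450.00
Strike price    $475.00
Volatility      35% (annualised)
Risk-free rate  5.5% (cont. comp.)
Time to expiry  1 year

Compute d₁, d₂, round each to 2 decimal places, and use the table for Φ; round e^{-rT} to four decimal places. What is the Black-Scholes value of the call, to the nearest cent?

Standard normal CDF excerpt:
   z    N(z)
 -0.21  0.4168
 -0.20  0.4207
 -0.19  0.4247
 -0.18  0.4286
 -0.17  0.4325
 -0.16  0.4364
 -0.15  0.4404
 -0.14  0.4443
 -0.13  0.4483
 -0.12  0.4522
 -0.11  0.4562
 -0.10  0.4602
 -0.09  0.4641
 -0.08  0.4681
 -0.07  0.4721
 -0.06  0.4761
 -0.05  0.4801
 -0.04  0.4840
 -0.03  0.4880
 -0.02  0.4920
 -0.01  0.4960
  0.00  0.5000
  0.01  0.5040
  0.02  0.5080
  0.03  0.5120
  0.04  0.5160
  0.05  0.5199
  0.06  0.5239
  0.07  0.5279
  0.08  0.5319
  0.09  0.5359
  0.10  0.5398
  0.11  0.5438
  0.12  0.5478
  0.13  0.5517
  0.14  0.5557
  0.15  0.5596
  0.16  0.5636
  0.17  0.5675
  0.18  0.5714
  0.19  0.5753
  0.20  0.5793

σ√T = 0.35·√1 = 0.3500
d₁ = [ln(450/475) + (0.055 + 0.35²/2)·1] / 0.3500 = [-0.0541 + 0.1162] / 0.3500 = 0.1777 ⇒ 0.18
d₂ = d₁ − σ√T = 0.1777 − 0.3500 = -0.1723 ⇒ -0.17
exp(−rT) = exp(−0.055·1) = 0.9465
N(d₁) = N(0.18) = 0.5714;  N(d₂) = N(-0.17) = 0.4325
C = 450·0.5714 − 475·0.9465·0.4325 = 257.1300 − 194.4466 = 62.6834

$62.68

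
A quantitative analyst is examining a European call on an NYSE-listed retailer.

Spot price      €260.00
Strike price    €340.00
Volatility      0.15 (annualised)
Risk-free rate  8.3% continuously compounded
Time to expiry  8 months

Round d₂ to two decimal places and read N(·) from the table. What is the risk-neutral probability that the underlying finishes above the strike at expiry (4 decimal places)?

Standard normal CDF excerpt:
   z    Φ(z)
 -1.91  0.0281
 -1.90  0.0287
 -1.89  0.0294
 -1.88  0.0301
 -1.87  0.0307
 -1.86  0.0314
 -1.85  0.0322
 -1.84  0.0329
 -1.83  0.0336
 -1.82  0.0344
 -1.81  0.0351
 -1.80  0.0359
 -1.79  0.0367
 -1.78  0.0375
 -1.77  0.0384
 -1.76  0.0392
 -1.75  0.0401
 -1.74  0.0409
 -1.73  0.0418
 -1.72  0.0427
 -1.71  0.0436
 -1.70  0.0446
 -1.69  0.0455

0.0359

T = 0.6667;  σ√T = 0.1225
ln(S/K) + (r + σ²/2)T = ln(260/340) + (0.083 + 0.15²/2)·0.6667 = -0.2683 + 0.0628 = -0.2054
d₁ = -0.2054 / 0.1225 = -1.6773 → -1.68
d₂ = d₁ − σ√T = -1.6773 − 0.1225 = -1.7998 → -1.80
Pr(exercise) under Q = N(d₂) = 0.0359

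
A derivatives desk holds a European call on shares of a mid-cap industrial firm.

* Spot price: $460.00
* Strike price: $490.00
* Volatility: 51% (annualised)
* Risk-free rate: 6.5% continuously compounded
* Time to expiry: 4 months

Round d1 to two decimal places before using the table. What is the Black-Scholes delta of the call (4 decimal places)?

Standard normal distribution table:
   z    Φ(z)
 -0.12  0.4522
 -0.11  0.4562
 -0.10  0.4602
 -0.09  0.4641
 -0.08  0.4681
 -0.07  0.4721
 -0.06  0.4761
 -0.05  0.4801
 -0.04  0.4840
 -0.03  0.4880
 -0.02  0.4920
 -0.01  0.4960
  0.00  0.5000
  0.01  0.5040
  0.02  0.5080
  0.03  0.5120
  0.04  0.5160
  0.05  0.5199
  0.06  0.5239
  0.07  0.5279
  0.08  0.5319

0.5040

T = 0.3333;  σ√T = 0.2944
d₁ = [ln(460/490) + (0.065 + 0.51²/2)·0.3333] / 0.2944 = [-0.0632 + 0.0650] / 0.2944 = 0.0062 ≈ 0.01
N(d₁) = N(0.01) = 0.5040
Δ_call = N(d₁) = 0.5040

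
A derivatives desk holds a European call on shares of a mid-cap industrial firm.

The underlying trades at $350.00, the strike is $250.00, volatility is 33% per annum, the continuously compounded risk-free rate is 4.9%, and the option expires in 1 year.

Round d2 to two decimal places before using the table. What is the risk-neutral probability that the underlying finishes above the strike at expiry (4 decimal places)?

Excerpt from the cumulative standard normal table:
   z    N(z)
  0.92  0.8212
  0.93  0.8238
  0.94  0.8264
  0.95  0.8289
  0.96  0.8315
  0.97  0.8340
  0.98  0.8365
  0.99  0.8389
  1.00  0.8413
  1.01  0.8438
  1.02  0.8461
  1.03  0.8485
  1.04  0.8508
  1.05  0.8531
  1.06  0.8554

0.8413

T = 1;  σ√T = 0.3300
d₁ = [ln(350/250) + (0.049 + 0.33²/2)·1] / 0.3300 = [0.3365 + 0.1035] / 0.3300 = 1.3331 which rounds to 1.33
d₂ = d₁ − σ√T = 1.3331 − 0.3300 = 1.0031 which rounds to 1.00
Risk-neutral Pr[S_T > K] = N(d₂) = N(1.00) = 0.8413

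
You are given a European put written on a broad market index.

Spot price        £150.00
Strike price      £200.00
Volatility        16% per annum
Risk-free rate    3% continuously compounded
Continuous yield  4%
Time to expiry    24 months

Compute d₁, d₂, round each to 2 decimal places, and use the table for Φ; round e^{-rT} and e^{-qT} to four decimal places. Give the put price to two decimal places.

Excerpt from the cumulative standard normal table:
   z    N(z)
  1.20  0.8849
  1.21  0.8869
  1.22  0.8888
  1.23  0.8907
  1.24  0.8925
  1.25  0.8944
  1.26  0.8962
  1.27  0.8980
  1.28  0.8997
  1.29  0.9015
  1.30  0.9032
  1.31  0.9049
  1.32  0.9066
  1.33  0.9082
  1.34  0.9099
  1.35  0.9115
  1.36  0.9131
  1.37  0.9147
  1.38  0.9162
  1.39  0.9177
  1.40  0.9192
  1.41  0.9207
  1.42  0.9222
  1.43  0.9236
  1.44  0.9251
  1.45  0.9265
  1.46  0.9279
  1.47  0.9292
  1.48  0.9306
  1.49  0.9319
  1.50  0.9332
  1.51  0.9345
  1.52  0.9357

£51.18

σ√T = 0.16 × 1.4142 = 0.2263
d₁ = [ln(150/200) + (0.03 − 0.04 + 0.16²/2)·2] / 0.2263 = [-0.2877 + 0.0056] / 0.2263 = -1.2466 which rounds to -1.25
d₂ = d₁ − σ√T = -1.2466 − 0.2263 = -1.4729 which rounds to -1.47
e^(−qT) = e^(−0.04·2) = 0.9231;  e^(−rT) = e^(−0.03·2) = 0.9418
P = 200·0.9418·N(1.47) − 150·0.9231·N(1.25) = 200·0.9418·0.9292 − 150·0.9231·0.8944 = 175.0241 − 123.8431 = 51.1810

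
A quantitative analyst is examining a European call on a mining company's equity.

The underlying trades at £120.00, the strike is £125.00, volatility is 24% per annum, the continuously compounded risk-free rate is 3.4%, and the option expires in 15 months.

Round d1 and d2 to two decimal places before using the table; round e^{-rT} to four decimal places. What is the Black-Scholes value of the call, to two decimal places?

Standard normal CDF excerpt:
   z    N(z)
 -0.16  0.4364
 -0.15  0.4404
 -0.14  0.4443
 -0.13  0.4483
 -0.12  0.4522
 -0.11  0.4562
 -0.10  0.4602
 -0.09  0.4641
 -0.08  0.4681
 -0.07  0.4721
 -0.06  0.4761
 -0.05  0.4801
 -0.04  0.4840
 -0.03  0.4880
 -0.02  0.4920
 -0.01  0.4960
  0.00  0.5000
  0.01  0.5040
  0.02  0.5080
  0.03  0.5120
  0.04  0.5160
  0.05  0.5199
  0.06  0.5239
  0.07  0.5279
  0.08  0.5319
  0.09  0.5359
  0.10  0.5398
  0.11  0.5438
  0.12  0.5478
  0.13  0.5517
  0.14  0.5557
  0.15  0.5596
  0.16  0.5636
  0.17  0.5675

£12.98

σ√T = 0.24 × 1.1180 = 0.2683
ln(S/K) + (r + σ²/2)T = ln(120/125) + (0.034 + 0.24²/2)·1.25 = -0.0408 + 0.0785 = 0.0377
d₁ = 0.0377 / 0.2683 = 0.1404 which rounds to 0.14
d₂ = d₁ − σ√T = 0.1404 − 0.2683 = -0.1279 which rounds to -0.13
exp(−rT) = exp(−0.034·1.25) = 0.9584
N(d₁) = N(0.14) = 0.5557;  N(d₂) = N(-0.13) = 0.4483
C = 120·0.5557 − 125·0.9584·0.4483 = 66.6840 − 53.7063 = 12.9777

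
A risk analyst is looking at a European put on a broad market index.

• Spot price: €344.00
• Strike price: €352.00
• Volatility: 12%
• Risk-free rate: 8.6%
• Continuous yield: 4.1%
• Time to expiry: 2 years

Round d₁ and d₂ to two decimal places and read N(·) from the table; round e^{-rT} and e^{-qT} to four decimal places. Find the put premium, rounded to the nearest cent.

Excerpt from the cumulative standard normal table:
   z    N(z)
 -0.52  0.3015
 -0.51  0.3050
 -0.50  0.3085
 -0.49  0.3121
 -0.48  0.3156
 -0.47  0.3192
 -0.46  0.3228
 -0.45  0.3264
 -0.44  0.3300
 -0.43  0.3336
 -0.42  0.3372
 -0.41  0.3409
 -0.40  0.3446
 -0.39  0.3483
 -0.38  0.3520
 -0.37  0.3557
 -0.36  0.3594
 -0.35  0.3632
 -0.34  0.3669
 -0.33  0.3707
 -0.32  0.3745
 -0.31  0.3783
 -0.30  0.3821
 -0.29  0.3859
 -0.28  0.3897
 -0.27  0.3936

€12.10

T = 2;  σ√T = 0.1697
d₁ = [ln(344/352) + (0.086 − 0.041 + 0.12²/2)·2] / 0.1697 = [-0.0230 + 0.1044] / 0.1697 = 0.4797 ≈ 0.48
d₂ = d₁ − σ√T = 0.4797 − 0.1697 = 0.3100 ≈ 0.31
e^(−qT) = e^(−0.041·2) = 0.9213;  e^(−rT) = e^(−0.086·2) = 0.8420
N(−d₂) = N(-0.31) = 0.3783;  N(−d₁) = N(-0.48) = 0.3156
P = 352·0.8420·0.3783 − 344·0.9213·0.3156 = 112.1221 − 100.0222 = 12.0998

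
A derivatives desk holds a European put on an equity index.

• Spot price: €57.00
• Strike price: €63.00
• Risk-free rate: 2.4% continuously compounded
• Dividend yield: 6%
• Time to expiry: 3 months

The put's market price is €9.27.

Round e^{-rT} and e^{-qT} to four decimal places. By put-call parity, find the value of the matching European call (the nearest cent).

€2.80

e^(−qT) = e^(−0.06·0.25) = 0.9851;  e^(−rT) = e^(−0.024·0.25) = 0.9940
Put-call parity: C − P = S·e^(−qT) − K·e^(−rT) = 57·0.9851 − 63·0.9940 = 56.1507 − 62.6220 = -6.4713
C = P + (C − P) = 9.27 + (-6.4713) = 2.7987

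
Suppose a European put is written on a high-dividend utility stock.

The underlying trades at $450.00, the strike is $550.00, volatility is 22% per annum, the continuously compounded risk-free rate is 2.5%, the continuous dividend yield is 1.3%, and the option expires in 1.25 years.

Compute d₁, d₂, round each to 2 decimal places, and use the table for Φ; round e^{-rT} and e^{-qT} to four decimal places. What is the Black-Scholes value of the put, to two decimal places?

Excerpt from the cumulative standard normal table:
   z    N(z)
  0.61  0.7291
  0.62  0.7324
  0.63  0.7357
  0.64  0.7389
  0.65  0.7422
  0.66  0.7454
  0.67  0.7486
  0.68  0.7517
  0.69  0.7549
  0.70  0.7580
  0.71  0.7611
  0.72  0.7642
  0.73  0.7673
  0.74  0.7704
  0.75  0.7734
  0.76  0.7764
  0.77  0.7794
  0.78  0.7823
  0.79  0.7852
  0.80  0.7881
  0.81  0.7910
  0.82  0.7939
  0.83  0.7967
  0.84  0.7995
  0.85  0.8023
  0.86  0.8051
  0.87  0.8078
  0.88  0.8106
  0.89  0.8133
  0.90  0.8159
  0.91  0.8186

$106.36

σ√T = 0.22·√1.25 = 0.2460
d₁ = [ln(450/550) + (0.025 − 0.013 + ½·0.22²)·1.25] / (σ√T) = (-0.2007 + 0.0453) / 0.2460 = -0.6319 → -0.63
d₂ = -0.6319 − 0.2460 = -0.8778 → -0.88
exp(−qT) = exp(−0.013·1.25) = 0.9839;  exp(−rT) = exp(−0.025·1.25) = 0.9692
N(−d₂) = N(0.88) = 0.8106;  N(−d₁) = N(0.63) = 0.7357
P = 550·0.9692·0.8106 − 450·0.9839·0.7357 = 432.0984 − 325.7349 = 106.3636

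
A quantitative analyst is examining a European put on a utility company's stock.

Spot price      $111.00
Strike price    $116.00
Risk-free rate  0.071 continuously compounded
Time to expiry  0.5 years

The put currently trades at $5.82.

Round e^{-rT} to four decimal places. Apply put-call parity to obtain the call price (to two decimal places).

e^(−rT) = e^(−0.071·0.5) = 0.9651
Put-call parity: C − P = S − K·e^(−rT) = 111 − 116·0.9651 = 111 − 111.9516 = -0.9516
C = P + (C − P) = 5.82 + (-0.9516) = 4.8684

$4.87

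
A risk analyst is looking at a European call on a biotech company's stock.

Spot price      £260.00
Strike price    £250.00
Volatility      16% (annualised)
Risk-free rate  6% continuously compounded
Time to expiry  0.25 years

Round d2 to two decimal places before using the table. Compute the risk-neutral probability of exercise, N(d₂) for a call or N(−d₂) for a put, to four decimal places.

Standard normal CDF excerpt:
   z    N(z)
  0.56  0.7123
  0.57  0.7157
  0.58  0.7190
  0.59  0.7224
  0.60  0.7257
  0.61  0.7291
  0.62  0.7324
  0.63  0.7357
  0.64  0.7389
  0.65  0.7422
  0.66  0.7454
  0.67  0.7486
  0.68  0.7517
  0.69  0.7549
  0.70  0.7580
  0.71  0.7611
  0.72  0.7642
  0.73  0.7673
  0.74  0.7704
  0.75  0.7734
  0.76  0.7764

0.7389

σ√T = 0.16 × 0.5000 = 0.0800
ln(S/K) + (r + σ²/2)T = ln(260/250) + (0.06 + 0.16²/2)·0.25 = 0.0392 + 0.0182 = 0.0574
d₁ = 0.0574 / 0.0800 = 0.7178 → 0.72
d₂ = d₁ − σ√T = 0.7178 − 0.0800 = 0.6378 → 0.64
Pr(exercise) under Q = N(d₂) = 0.7389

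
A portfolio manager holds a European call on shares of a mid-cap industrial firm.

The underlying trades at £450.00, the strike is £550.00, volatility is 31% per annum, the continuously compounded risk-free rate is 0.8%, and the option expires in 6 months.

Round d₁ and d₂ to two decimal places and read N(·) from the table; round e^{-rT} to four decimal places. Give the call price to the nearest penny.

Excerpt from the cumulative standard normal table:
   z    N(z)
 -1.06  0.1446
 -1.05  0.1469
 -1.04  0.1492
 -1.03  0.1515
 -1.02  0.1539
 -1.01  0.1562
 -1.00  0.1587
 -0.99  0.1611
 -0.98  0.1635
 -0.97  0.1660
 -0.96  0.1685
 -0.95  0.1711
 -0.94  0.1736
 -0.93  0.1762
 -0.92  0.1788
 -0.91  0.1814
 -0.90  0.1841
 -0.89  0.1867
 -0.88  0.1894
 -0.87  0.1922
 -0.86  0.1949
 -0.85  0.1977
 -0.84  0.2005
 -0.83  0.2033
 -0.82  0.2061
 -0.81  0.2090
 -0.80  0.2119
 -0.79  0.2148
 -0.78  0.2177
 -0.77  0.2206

£11.09

T = 0.5;  σ√T = 0.2192
ln(S/K) + (r + σ²/2)T = ln(450/550) + (0.008 + 0.31²/2)·0.5 = -0.2007 + 0.0280 = -0.1726
d₁ = -0.1726 / 0.2192 = -0.7876 which rounds to -0.79
d₂ = d₁ − σ√T = -0.7876 − 0.2192 = -1.0068 which rounds to -1.01
e^(−rT) = e^(−0.008·0.5) = 0.9960
N(d₁) = N(-0.79) = 0.2148;  N(d₂) = N(-1.01) = 0.1562
C = 450·0.2148 − 550·0.9960·0.1562 = 96.6600 − 85.5664 = 11.0936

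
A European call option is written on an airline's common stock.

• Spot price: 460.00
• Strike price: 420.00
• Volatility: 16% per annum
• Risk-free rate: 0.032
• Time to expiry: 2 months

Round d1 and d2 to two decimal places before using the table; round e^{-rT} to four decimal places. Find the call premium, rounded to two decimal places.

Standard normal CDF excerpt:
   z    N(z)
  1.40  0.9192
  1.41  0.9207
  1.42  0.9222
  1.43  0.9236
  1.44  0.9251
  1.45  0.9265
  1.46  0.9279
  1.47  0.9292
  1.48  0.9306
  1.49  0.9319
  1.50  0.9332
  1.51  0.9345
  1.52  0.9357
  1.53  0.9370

43.39

σ√T = 0.16 × 0.4082 = 0.0653
d₁ = [ln(460/420) + (0.032 + 0.16²/2)·0.1667] / 0.0653 = [0.0910 + 0.0075] / 0.0653 = 1.5070 ⇒ 1.51
d₂ = d₁ − σ√T = 1.5070 − 0.0653 = 1.4417 ⇒ 1.44
e^(−rT) = e^(−0.032·0.1667) = 0.9947
N(d₁) = N(1.51) = 0.9345;  N(d₂) = N(1.44) = 0.9251
C = 460·0.9345 − 420·0.9947·0.9251 = 429.8700 − 386.4827 = 43.3873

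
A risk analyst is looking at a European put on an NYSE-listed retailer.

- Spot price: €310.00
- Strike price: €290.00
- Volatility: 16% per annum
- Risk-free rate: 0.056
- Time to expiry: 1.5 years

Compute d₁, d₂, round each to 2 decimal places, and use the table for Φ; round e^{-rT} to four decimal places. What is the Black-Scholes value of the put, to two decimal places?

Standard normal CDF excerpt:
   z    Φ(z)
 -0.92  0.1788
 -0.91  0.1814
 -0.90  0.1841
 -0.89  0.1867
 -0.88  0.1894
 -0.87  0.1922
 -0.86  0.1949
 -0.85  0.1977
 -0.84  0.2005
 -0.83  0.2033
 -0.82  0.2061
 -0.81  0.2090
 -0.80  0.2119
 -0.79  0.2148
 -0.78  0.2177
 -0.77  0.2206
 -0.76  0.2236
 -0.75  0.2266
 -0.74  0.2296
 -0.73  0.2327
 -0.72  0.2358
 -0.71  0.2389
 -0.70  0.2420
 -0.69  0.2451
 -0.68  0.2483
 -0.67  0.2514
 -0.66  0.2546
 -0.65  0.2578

T = 1.5;  σ√T = 0.1960
ln(S/K) + (r + σ²/2)T = ln(310/290) + (0.056 + 0.16²/2)·1.5 = 0.0667 + 0.1032 = 0.1699
d₁ = 0.1699 / 0.1960 = 0.8670 → 0.87
d₂ = d₁ − σ√T = 0.8670 − 0.1960 = 0.6710 → 0.67
exp(−rT) = exp(−0.056·1.5) = 0.9194
N(−d₂) = N(-0.67) = 0.2514;  N(−d₁) = N(-0.87) = 0.1922
P = 290·0.9194·0.2514 − 310·0.1922 = 67.0298 − 59.5820 = 7.4478

€7.45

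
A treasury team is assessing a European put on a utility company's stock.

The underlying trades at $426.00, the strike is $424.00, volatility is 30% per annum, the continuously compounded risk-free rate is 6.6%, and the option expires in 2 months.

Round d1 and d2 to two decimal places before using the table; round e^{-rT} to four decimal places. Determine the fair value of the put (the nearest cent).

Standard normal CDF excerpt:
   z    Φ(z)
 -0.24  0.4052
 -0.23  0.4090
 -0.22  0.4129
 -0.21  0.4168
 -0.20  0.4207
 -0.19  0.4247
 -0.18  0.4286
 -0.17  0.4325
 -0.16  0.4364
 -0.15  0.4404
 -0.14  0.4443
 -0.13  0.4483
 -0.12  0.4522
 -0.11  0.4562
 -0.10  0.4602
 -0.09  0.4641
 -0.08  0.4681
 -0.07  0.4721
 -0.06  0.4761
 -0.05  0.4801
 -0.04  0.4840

$17.07

σ√T = 0.3·√0.1667 = 0.1225
d₁ = [ln(426/424) + (0.066 + 0.3²/2)·0.1667] / 0.1225 = [0.0047 + 0.0185] / 0.1225 = 0.1895 → 0.19
d₂ = d₁ − σ√T = 0.1895 − 0.1225 = 0.0670 → 0.07
exp(−rT) = exp(−0.066·0.1667) = 0.9891
P = 424·0.9891·N(-0.07) − 426·N(-0.19) = 424·0.9891·0.4721 − 426·0.4247 = 197.9885 − 180.9222 = 17.0663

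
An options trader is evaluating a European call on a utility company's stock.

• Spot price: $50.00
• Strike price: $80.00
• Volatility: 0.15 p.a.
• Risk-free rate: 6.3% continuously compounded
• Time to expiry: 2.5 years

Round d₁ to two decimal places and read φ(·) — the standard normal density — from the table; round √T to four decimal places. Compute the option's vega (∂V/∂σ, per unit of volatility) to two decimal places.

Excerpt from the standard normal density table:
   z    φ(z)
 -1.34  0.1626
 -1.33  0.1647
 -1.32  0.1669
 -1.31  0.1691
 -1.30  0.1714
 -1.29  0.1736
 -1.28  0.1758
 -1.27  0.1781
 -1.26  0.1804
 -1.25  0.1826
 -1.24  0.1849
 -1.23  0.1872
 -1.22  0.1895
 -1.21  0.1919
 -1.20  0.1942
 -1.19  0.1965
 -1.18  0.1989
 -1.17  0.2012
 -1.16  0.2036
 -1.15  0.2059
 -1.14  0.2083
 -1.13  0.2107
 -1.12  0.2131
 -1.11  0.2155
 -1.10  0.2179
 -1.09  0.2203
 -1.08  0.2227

T = 2.5;  σ√T = 0.2372
d₁ = [ln(50/80) + (0.063 + 0.15²/2)·2.5] / 0.2372 = [-0.4700 + 0.1856] / 0.2372 = -1.1990 ≈ -1.20
√T = √2.5 = 1.5811
φ(d₁) = φ(-1.20) = 0.1942
vega = S·φ(d₁)·√T = 50·0.1942·1.5811 = 15.3525

15.35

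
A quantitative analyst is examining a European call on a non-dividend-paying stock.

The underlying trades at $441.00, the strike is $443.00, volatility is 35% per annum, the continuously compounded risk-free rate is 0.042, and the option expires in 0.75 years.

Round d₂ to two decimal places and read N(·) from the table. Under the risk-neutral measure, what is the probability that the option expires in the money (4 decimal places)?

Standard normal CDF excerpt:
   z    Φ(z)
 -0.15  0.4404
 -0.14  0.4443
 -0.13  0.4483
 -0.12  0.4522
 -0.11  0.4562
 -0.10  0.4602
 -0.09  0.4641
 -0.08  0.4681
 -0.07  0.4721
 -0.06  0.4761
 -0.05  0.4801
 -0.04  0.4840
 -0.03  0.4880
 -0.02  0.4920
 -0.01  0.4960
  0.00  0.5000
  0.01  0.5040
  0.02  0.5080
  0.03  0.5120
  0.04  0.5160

T = 0.75;  σ√T = 0.3031
d₁ = [ln(441/443) + (0.042 + 0.35²/2)·0.75] / 0.3031 = [-0.0045 + 0.0774] / 0.3031 = 0.2405 ⇒ 0.24
d₂ = d₁ − σ√T = 0.2405 − 0.3031 = -0.0626 ⇒ -0.06
Pr(exercise) under Q = N(d₂) = 0.4761

0.4761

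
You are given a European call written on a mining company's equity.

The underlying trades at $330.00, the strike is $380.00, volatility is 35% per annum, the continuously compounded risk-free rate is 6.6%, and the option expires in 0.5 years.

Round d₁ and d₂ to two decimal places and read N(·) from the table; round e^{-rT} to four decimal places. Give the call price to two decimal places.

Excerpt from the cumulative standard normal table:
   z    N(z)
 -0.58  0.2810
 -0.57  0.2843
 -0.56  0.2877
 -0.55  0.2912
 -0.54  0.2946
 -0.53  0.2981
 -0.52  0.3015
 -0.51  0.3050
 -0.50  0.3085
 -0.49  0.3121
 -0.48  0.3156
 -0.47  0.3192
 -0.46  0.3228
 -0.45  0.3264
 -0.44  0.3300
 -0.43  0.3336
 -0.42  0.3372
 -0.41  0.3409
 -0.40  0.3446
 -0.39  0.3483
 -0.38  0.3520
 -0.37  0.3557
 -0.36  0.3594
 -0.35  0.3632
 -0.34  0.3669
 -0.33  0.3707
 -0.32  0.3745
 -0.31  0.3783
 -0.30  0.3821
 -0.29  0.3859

σ√T = 0.35 × 0.7071 = 0.2475
ln(S/K) + (r + σ²/2)T = ln(330/380) + (0.066 + 0.35²/2)·0.5 = -0.1411 + 0.0636 = -0.0775
d₁ = -0.0775 / 0.2475 = -0.3130 ≈ -0.31
d₂ = d₁ − σ√T = -0.3130 − 0.2475 = -0.5604 ≈ -0.56
exp(−rT) = exp(−0.066·0.5) = 0.9675
N(d₁) = N(-0.31) = 0.3783;  N(d₂) = N(-0.56) = 0.2877
C = 330·0.3783 − 380·0.9675·0.2877 = 124.8390 − 105.7729 = 19.0661

$19.07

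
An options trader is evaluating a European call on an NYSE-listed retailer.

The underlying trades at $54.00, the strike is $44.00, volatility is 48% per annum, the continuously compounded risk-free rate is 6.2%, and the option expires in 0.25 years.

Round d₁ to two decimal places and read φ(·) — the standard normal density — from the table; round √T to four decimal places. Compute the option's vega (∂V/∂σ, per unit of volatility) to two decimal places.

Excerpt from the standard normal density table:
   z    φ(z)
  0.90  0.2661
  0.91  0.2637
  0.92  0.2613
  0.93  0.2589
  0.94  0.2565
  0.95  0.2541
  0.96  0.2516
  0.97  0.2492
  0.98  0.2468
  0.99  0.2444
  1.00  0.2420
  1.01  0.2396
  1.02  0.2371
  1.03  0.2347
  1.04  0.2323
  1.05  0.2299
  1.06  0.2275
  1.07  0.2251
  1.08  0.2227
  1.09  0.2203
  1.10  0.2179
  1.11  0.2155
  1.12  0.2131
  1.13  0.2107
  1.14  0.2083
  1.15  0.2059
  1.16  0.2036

T = 0.25;  σ√T = 0.2400
d₁ = [ln(54/44) + (0.062 + 0.48²/2)·0.25] / 0.2400 = [0.2048 + 0.0443] / 0.2400 = 1.0379 ≈ 1.04
√T = √0.25 = 0.5000
φ(d₁) = φ(1.04) = 0.2323
vega = S·φ(d₁)·√T = 54·0.2323·0.5000 = 6.2721

6.27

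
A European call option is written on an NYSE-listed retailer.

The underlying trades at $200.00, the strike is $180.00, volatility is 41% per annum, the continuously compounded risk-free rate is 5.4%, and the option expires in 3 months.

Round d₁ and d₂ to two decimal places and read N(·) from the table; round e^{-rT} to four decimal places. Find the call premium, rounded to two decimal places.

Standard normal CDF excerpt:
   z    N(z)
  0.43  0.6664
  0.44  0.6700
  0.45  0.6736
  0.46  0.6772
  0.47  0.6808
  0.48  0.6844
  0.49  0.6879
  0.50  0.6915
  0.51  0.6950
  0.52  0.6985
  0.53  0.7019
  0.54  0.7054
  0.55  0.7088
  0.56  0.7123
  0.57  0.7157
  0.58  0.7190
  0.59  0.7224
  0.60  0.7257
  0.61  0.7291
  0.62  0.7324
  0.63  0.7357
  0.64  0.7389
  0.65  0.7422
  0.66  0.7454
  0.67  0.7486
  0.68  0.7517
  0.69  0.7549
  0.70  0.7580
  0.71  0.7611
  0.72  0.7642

σ√T = 0.41 × 0.5000 = 0.2050
ln(S/K) + (r + σ²/2)T = ln(200/180) + (0.054 + 0.41²/2)·0.25 = 0.1054 + 0.0345 = 0.1399
d₁ = 0.1399 / 0.2050 = 0.6823 ⇒ 0.68
d₂ = d₁ − σ√T = 0.6823 − 0.2050 = 0.4773 ⇒ 0.48
e^(−rT) = e^(−0.054·0.25) = 0.9866
N(d₁) = N(0.68) = 0.7517;  N(d₂) = N(0.48) = 0.6844
C = 200·0.7517 − 180·0.9866·0.6844 = 150.3400 − 121.5412 = 28.7988

$28.80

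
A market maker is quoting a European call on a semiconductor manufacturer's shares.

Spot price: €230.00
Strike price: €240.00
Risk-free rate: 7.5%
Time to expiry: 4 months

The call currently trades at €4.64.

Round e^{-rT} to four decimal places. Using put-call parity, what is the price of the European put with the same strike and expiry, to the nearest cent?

e^(−rT) = e^(−0.075·0.3333) = 0.9753
Put-call parity: C − P = S − K·e^(−rT) = 230 − 240·0.9753 = 230 − 234.0720 = -4.0720
P = C − (C − P) = 4.64 − (-4.0720) = 8.7120

€8.71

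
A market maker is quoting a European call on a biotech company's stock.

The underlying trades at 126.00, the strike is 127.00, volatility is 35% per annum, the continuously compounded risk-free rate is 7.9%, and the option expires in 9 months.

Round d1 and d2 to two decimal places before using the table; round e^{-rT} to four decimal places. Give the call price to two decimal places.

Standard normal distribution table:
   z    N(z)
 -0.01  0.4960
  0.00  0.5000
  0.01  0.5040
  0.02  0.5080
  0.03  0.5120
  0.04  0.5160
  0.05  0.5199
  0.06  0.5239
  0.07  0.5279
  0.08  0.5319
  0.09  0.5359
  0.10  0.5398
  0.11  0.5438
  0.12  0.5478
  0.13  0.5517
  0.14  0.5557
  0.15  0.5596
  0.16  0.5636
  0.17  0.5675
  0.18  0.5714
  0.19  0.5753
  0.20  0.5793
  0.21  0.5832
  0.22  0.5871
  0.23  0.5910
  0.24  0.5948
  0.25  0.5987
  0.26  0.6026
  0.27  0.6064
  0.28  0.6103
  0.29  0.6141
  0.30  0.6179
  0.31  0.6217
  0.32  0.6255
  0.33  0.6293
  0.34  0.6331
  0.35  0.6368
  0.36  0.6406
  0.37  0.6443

18.01

T = 0.75;  σ√T = 0.3031
d₁ = [ln(126/127) + (0.079 + 0.35²/2)·0.75] / 0.3031 = [-0.0079 + 0.1052] / 0.3031 = 0.3209 ⇒ 0.32
d₂ = d₁ − σ√T = 0.3209 − 0.3031 = 0.0178 ⇒ 0.02
exp(−rT) = exp(−0.079·0.75) = 0.9425
N(d₁) = N(0.32) = 0.6255;  N(d₂) = N(0.02) = 0.5080
C = 126·0.6255 − 127·0.9425·0.5080 = 78.8130 − 60.8063 = 18.0067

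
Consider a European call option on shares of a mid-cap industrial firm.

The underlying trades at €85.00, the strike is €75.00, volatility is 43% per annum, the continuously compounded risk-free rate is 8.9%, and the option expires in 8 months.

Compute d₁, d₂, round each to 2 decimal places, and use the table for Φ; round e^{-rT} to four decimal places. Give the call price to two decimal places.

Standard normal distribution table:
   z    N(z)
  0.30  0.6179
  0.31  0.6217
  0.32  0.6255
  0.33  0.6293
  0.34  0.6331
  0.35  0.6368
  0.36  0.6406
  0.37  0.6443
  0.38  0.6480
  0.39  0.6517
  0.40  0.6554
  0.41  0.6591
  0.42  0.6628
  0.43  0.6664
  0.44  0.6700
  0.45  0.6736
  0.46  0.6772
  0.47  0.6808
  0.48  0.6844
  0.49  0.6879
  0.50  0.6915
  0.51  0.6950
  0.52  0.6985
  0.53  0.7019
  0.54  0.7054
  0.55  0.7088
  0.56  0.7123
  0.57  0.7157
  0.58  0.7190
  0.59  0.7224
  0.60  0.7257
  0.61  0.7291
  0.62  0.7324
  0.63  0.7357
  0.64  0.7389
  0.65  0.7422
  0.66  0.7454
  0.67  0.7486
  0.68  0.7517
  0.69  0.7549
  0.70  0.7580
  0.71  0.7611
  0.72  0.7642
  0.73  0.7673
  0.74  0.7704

σ√T = 0.43·√0.6667 = 0.3511
d₁ = [ln(85/75) + (0.089 + 0.43²/2)·0.6667] / 0.3511 = [0.1252 + 0.1210] / 0.3511 = 0.7010 ⇒ 0.70
d₂ = d₁ − σ√T = 0.7010 − 0.3511 = 0.3499 ⇒ 0.35
e^(−rT) = e^(−0.089·0.6667) = 0.9424
N(d₁) = N(0.70) = 0.7580;  N(d₂) = N(0.35) = 0.6368
C = 85·0.7580 − 75·0.9424·0.6368 = 64.4300 − 45.0090 = 19.4210

€19.42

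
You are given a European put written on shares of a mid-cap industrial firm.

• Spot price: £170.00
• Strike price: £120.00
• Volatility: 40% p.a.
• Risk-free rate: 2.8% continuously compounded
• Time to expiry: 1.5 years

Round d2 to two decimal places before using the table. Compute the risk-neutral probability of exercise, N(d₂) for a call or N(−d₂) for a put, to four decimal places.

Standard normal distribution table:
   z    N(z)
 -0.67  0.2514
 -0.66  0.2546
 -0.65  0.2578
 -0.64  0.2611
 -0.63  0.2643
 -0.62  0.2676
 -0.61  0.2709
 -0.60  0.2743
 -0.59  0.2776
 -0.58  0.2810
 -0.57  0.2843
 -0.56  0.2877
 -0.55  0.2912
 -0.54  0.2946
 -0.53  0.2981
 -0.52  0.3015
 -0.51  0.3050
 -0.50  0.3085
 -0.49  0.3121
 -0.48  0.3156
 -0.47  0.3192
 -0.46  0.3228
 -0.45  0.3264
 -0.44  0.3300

0.2912

T = 1.5;  σ√T = 0.4899
ln(S/K) + (r + σ²/2)T = ln(170/120) + (0.028 + 0.4²/2)·1.5 = 0.3483 + 0.1620 = 0.5103
d₁ = 0.5103 / 0.4899 = 1.0417 ⇒ 1.04
d₂ = d₁ − σ√T = 1.0417 − 0.4899 = 0.5518 ⇒ 0.55
Risk-neutral Pr[S_T < K] = N(−d₂) = N(-0.55) = 0.2912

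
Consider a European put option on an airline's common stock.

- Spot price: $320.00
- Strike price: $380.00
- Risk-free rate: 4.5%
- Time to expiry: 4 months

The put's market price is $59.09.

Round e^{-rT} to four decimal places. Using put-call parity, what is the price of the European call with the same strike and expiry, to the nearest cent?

exp(−rT) = exp(−0.045·0.3333) = 0.9851
Put-call parity: C − P = S − K·e^(−rT) = 320 − 380·0.9851 = 320 − 374.3380 = -54.3380
C = P + (C − P) = 59.09 + (-54.3380) = 4.7520

$4.75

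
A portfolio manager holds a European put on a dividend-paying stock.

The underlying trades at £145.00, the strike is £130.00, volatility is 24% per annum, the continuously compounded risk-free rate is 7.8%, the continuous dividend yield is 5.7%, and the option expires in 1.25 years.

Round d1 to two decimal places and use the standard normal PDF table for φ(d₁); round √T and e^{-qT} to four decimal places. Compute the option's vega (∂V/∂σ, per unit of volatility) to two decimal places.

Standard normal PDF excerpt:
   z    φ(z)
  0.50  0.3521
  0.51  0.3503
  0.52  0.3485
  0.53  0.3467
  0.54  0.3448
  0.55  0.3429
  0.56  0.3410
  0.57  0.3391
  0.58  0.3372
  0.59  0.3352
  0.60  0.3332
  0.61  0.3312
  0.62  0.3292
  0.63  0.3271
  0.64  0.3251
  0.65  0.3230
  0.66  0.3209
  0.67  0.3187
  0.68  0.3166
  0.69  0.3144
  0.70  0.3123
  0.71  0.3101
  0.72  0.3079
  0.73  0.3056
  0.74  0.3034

49.08

T = 1.25;  σ√T = 0.2683
d₁ = [ln(145/130) + (0.078 − 0.057 + 0.24²/2)·1.25] / 0.2683 = [0.1092 + 0.0622] / 0.2683 = 0.6390 ⇒ 0.64
√T = √1.25 = 1.1180
φ(d₁) = φ(0.64) = 0.3251
e^(−qT) = e^(−0.057·1.25) = 0.9312
vega = S·e^(−qT)·φ(d₁)·√T = 145·0.9312·0.3251·1.1180 = 49.0761
(Call and put vega coincide under Black-Scholes.)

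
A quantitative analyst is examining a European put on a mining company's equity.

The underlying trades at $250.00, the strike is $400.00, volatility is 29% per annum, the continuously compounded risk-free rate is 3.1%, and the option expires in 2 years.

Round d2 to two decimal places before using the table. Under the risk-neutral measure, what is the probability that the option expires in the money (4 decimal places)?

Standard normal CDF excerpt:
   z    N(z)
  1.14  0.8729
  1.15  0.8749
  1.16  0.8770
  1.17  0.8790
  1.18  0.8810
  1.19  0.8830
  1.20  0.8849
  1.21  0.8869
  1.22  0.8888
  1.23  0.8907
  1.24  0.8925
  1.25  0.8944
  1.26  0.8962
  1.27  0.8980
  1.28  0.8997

T = 2;  σ√T = 0.4101
d₁ = [ln(250/400) + (0.031 + 0.29²/2)·2] / 0.4101 = [-0.4700 + 0.1461] / 0.4101 = -0.7898 ≈ -0.79
d₂ = d₁ − σ√T = -0.7898 − 0.4101 = -1.1999 ≈ -1.20
Pr(exercise) under Q = N(−d₂) = N(1.20) = 0.8849

0.8849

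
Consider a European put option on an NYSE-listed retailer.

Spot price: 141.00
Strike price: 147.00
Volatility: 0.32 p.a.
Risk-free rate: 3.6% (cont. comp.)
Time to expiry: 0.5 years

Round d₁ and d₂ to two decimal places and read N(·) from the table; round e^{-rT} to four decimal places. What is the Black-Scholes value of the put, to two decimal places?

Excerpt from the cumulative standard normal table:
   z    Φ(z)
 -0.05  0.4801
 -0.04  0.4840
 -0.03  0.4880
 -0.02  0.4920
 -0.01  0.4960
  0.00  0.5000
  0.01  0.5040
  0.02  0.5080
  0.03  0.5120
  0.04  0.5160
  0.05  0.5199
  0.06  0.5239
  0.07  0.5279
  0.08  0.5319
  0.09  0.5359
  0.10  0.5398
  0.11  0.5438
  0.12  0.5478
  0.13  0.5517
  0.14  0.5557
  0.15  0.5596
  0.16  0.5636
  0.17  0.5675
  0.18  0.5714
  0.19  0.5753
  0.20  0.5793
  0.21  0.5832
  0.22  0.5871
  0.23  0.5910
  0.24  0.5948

14.83

T = 0.5;  σ√T = 0.2263
d₁ = [ln(141/147) + (0.036 + 0.32²/2)·0.5] / 0.2263 = [-0.0417 + 0.0436] / 0.2263 = 0.0085 which rounds to 0.01
d₂ = d₁ − σ√T = 0.0085 − 0.2263 = -0.2178 which rounds to -0.22
exp(−rT) = exp(−0.036·0.5) = 0.9822
N(−d₂) = N(0.22) = 0.5871;  N(−d₁) = N(-0.01) = 0.4960
P = 147·0.9822·0.5871 − 141·0.4960 = 84.7675 − 69.9360 = 14.8315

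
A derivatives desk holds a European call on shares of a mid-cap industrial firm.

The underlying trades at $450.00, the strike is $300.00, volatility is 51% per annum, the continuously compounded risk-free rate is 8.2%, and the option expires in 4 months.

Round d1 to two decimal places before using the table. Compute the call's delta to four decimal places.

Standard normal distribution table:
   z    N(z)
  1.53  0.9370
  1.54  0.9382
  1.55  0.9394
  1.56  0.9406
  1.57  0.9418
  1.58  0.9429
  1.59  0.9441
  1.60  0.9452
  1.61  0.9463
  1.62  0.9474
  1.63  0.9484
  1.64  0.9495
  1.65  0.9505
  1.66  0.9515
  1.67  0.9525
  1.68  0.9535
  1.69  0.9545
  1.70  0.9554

0.9474

σ√T = 0.51·√0.3333 = 0.2944
d₁ = [ln(450/300) + (0.082 + ½·0.51²)·0.3333] / (σ√T) = (0.4055 + 0.0707) / 0.2944 = 1.6171 ≈ 1.62
N(d₁) = N(1.62) = 0.9474
Δ_call = N(d₁) = 0.9474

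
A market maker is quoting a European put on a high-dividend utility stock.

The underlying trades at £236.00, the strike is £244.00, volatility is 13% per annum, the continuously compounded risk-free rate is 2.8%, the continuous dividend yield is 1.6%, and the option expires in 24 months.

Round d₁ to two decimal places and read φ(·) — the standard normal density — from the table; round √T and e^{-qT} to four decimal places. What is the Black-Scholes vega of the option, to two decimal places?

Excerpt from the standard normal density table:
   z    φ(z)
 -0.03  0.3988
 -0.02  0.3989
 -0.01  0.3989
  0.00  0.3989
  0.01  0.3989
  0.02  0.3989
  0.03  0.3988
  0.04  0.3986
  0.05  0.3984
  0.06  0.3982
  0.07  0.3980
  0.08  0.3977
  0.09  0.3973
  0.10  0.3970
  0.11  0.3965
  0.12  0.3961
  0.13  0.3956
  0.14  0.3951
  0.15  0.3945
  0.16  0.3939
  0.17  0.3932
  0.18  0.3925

σ√T = 0.13 × 1.4142 = 0.1838
d₁ = [ln(236/244) + (0.028 − 0.016 + 0.13²/2)·2] / 0.1838 = [-0.0333 + 0.0409] / 0.1838 = 0.0411 ≈ 0.04
√T = √2 = 1.4142
φ(d₁) = φ(0.04) = 0.3986
e^(−qT) = e^(−0.016·2) = 0.9685
vega = S·e^(−qT)·φ(d₁)·√T = 236·0.9685·0.3986·1.4142 = 128.8427

128.84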